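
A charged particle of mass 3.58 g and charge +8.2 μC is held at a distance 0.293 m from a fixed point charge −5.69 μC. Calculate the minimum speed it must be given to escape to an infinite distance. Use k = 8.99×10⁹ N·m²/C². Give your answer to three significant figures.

To just escape, total mechanical energy must reach zero at infinity: ½mv²_min + U = 0, so ½mv²_min = −U = |kQq|/r.
|U| = |kQq|/r = (8.99×10⁹ N·m²/C²)(5.69×10⁻⁶)(8.20×10⁻⁶)/(0.293) = 1.43 J.
v_min = √(2|U|/m) = √(2·1.43/3.58×10⁻³) = 28.3 m/s.

28.3 m/s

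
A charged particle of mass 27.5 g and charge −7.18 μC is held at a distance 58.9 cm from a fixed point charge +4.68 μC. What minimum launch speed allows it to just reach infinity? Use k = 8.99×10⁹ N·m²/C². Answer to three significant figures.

6.11 m/s

To just escape, total mechanical energy must reach zero at infinity: ½mv²_min + U = 0, so ½mv²_min = −U = |kQq|/r.
|U| = |kQq|/r = (8.99×10⁹ N·m²/C²)(4.68×10⁻⁶)(7.18×10⁻⁶)/(0.589) = 0.513 J.
v_min = √(2|U|/m) = √(2·0.513/0.0275) = 6.11 m/s.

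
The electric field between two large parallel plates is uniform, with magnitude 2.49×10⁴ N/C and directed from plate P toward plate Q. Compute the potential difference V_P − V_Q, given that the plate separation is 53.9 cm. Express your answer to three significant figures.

In a uniform field, potential decreases in the direction of E: ΔV = −E·d for a displacement d parallel to E.
Going from Q to P is a displacement of 53.9 cm opposite to the field, so V_P − V_Q = +Ed = 1.34×10⁴ V.

1.34×10⁴ V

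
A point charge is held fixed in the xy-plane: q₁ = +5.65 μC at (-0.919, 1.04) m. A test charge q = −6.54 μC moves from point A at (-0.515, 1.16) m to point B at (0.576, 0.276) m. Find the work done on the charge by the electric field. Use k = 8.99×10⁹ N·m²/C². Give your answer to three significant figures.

-0.590 J

The work done by the electric force is W_field = −ΔU = −q(V_B − V_A) = q(V_A − V_B).
At A: distance to the source charge is 0.421 m; V_A = kq₁/r = 1.21×10⁵ V.
At B: distance to the source charge is 1.68 m; V_B = kq₁/r = 3.03×10⁴ V.
ΔV = V_B − V_A = -9.03×10⁴ V.
W_field = −qΔV = −(-6.54×10⁻⁶ C)(-9.03×10⁴ V) = -0.590 J.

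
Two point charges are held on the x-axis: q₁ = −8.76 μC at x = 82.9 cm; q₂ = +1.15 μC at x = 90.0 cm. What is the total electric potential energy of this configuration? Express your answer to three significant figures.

The assembly work is the sum of pairwise potential energies, U = Σ_{i<j} kqᵢqⱼ/rᵢⱼ.
Pair separations: r₁₂ = 0.0710 m.
U = (-1.28) = -1.28 J.

-1.28 J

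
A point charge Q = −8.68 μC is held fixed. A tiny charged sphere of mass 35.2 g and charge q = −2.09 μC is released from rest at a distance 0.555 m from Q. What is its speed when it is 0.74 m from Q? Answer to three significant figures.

Only the electrostatic force acts, so mechanical energy is conserved: ½mv² = U₁ − U₂ = kQq(1/r₁ − 1/r₂).
U₁ − U₂ = (8.99×10⁹ N·m²/C²)(-8.68×10⁻⁶ C)(-2.09×10⁻⁶ C)(1/0.555 − 1/0.740) = 0.0735 J.
v = √(2·0.0735/0.0352) = 2.04 m/s.

2.04 m/s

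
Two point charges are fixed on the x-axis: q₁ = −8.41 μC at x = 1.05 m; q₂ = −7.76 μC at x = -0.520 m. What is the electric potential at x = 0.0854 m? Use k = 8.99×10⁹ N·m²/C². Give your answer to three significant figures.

-1.94×10⁵ V

The total potential is the scalar sum of each charge's contribution, V = Σ kqᵢ/rᵢ.
Distances from the field point to each charge: r₁ = 0.965 m, r₂ = 0.605 m.
V = k[(-8.41×10⁻⁶)/(0.965) + (-7.76×10⁻⁶)/(0.605)] = -1.94×10⁵ V.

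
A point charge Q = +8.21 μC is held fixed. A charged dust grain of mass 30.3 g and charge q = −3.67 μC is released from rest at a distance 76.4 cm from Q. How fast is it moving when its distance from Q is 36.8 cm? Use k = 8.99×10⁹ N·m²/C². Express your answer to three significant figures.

Only the electrostatic force acts, so mechanical energy is conserved: ½mv² = U₁ − U₂ = kQq(1/r₁ − 1/r₂).
U₁ − U₂ = (8.99×10⁹ N·m²/C²)(8.21×10⁻⁶ C)(-3.67×10⁻⁶ C)(1/0.764 − 1/0.368) = 0.382 J.
v = √(2·0.382/0.0303) = 5.02 m/s.

5.02 m/s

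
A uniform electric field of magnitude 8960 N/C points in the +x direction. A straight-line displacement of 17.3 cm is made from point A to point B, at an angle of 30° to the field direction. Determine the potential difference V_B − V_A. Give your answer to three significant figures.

Only the component of displacement along E changes the potential: ΔV = −E·d·cosθ.
ΔV = −(8960 V/m)(0.173 m)cos30° = -1340 V.

-1340 V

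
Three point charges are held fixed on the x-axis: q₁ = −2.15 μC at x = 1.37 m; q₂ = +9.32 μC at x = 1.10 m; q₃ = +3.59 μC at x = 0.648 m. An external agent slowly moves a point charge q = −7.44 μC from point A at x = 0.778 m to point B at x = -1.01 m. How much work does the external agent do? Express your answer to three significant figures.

For quasistatic motion the external work equals the change in potential energy: W_ext = qΔV = q(V_B − V_A).
At A: distances to the source charges are 0.592 m, 0.322 m, 0.130 m; V_A = Σ kqᵢ/rᵢ = 4.76×10⁵ V.
At B: distances to the source charges are 2.38 m, 2.11 m, 1.66 m; V_B = Σ kqᵢ/rᵢ = 5.11×10⁴ V.
ΔV = V_B − V_A = -4.25×10⁵ V.
W_ext = qΔV = (-7.44×10⁻⁶ C)(-4.25×10⁵ V) = 3.16 J.

3.16 J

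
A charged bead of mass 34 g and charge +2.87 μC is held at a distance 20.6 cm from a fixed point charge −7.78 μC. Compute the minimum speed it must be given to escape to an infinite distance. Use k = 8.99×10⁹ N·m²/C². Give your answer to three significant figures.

7.57 m/s

To just escape, total mechanical energy must reach zero at infinity: ½mv²_min + U = 0, so ½mv²_min = −U = |kQq|/r.
|U| = |kQq|/r = (8.99×10⁹ N·m²/C²)(7.78×10⁻⁶)(2.87×10⁻⁶)/(0.206) = 0.974 J.
v_min = √(2|U|/m) = √(2·0.974/0.0340) = 7.57 m/s.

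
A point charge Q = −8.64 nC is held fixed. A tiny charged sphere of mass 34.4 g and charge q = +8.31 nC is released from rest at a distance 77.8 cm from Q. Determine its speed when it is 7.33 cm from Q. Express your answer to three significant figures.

0.0215 m/s

Only the electrostatic force acts, so mechanical energy is conserved: ½mv² = U₁ − U₂ = kQq(1/r₁ − 1/r₂).
U₁ − U₂ = (8.99×10⁹ N·m²/C²)(-8.64×10⁻⁹ C)(8.31×10⁻⁹ C)(1/0.778 − 1/0.0733) = 7.98×10⁻⁶ J.
v = √(2·7.98×10⁻⁶/0.0344) = 0.0215 m/s.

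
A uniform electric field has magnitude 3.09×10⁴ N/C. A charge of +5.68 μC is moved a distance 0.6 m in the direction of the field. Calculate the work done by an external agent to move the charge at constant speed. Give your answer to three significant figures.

The potential change for a displacement 0.6 m in the direction of the field is ΔV = −Ed = -1.85×10⁴ V.
W_ext = qΔV = -0.105 J.

-0.105 J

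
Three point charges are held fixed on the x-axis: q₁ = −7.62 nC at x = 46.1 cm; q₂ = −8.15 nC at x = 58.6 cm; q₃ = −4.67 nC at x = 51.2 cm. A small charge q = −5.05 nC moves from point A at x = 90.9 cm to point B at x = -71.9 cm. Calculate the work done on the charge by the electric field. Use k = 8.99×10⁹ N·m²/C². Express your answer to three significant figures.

The work done by the electric force is W_field = −ΔU = −q(V_B − V_A) = q(V_A − V_B).
At A: distances to the source charges are 0.448 m, 0.323 m, 0.397 m; V_A = Σ kqᵢ/rᵢ = -485 V.
At B: distances to the source charges are 1.18 m, 1.31 m, 1.23 m; V_B = Σ kqᵢ/rᵢ = -148 V.
ΔV = V_B − V_A = 337 V.
W_field = −qΔV = −(-5.05×10⁻⁹ C)(337 V) = 1.70×10⁻⁶ J.

1.70×10⁻⁶ J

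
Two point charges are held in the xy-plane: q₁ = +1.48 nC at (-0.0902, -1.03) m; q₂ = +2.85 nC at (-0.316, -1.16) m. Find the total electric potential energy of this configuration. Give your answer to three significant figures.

The assembly work is the sum of pairwise potential energies, U = Σ_{i<j} kqᵢqⱼ/rᵢⱼ.
Pair separations: r₁₂ = 0.261 m.
U = (1.46×10⁻⁷) = 1.46×10⁻⁷ J.

1.46×10⁻⁷ J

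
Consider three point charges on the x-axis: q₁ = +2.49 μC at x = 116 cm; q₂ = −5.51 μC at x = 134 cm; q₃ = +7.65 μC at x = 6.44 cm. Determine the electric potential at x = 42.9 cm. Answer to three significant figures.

Electric potential is a scalar, so the contributions from each charge add algebraically: V = Σ kqᵢ/rᵢ.
Distances from the field point to each charge: r₁ = 0.731 m, r₂ = 0.911 m, r₃ = 0.365 m.
V = k[(2.49×10⁻⁶)/(0.731) + (-5.51×10⁻⁶)/(0.911) + (7.65×10⁻⁶)/(0.365)] = 1.65×10⁵ V.

1.65×10⁵ V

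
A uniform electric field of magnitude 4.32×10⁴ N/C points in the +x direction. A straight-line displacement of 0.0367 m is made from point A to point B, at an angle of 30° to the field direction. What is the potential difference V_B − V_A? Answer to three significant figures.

Only the component of displacement along E changes the potential: ΔV = −E·d·cosθ.
ΔV = −(4.32×10⁴ V/m)(0.0367 m)cos30° = -1370 V.

-1370 V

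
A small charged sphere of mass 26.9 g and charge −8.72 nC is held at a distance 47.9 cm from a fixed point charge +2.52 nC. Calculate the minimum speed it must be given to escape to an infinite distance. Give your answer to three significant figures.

5.54×10⁻³ m/s

To just escape, total mechanical energy must reach zero at infinity: ½mv²_min + U = 0, so ½mv²_min = −U = |kQq|/r.
|U| = |kQq|/r = (8.99×10⁹ N·m²/C²)(2.52×10⁻⁹)(8.72×10⁻⁹)/(0.479) = 4.12×10⁻⁷ J.
v_min = √(2|U|/m) = √(2·4.12×10⁻⁷/0.0269) = 5.54×10⁻³ m/s.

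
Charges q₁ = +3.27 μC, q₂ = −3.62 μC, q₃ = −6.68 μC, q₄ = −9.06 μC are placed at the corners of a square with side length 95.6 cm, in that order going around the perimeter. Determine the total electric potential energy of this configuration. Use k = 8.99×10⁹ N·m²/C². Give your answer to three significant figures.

0.479 J

The assembly work is the sum of pairwise potential energies, U = Σ_{i<j} kqᵢqⱼ/rᵢⱼ.
The four side pairs have separation 0.956 m and the two diagonal pairs 1.35 m.
Summing all 6 pair terms gives U = 0.479 J.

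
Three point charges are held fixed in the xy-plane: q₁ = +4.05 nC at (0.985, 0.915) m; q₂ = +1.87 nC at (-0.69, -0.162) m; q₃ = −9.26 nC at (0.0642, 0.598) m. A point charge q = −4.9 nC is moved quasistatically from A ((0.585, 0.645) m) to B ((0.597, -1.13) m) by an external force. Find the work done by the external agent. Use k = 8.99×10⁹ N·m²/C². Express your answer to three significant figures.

-2.67×10⁻⁷ J

For quasistatic motion the external work equals the change in potential energy: W_ext = qΔV = q(V_B − V_A).
At A: distances to the source charges are 0.483 m, 1.51 m, 0.523 m; V_A = Σ kqᵢ/rᵢ = -72.6 V.
At B: distances to the source charges are 2.08 m, 1.61 m, 1.81 m; V_B = Σ kqᵢ/rᵢ = -18.1 V.
ΔV = V_B − V_A = 54.5 V.
W_ext = qΔV = (-4.90×10⁻⁹ C)(54.5 V) = -2.67×10⁻⁷ J.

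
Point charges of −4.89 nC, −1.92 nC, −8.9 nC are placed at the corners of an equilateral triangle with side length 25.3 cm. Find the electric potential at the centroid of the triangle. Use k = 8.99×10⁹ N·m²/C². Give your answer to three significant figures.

Electric potential is a scalar, so the contributions from each charge add algebraically: V = Σ kqᵢ/rᵢ.
The distance from each vertex to the centroid is a/√3 = 0.146 m.
V = k[(-4.89×10⁻⁹)/(0.146) + (-1.92×10⁻⁹)/(0.146) + (-8.90×10⁻⁹)/(0.146)] = -967 V.

-967 V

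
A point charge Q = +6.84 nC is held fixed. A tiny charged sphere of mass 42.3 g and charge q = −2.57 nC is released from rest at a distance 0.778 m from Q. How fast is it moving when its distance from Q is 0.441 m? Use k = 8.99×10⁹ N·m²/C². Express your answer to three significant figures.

Only the electrostatic force acts, so mechanical energy is conserved: ½mv² = U₁ − U₂ = kQq(1/r₁ − 1/r₂).
U₁ − U₂ = (8.99×10⁹ N·m²/C²)(6.84×10⁻⁹ C)(-2.57×10⁻⁹ C)(1/0.778 − 1/0.441) = 1.55×10⁻⁷ J.
v = √(2·1.55×10⁻⁷/0.0423) = 2.71×10⁻³ m/s.

2.71×10⁻³ m/s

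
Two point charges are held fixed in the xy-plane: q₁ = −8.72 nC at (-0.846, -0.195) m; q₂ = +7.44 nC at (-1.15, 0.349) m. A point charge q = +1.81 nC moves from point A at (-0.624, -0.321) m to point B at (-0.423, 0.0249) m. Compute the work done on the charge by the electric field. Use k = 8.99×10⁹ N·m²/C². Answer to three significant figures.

-2.68×10⁻⁷ J

The work done by the electric force is W_field = −ΔU = −q(V_B − V_A) = q(V_A − V_B).
At A: distances to the source charges are 0.255 m, 0.852 m; V_A = Σ kqᵢ/rᵢ = -229 V.
At B: distances to the source charges are 0.477 m, 0.796 m; V_B = Σ kqᵢ/rᵢ = -80.4 V.
ΔV = V_B − V_A = 148 V.
W_field = −qΔV = −(1.81×10⁻⁹ C)(148 V) = -2.68×10⁻⁷ J.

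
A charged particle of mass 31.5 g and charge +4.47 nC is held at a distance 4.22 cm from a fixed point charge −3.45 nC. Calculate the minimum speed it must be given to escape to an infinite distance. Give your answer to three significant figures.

To just escape, total mechanical energy must reach zero at infinity: ½mv²_min + U = 0, so ½mv²_min = −U = |kQq|/r.
|U| = |kQq|/r = (8.99×10⁹ N·m²/C²)(3.45×10⁻⁹)(4.47×10⁻⁹)/(0.0422) = 3.29×10⁻⁶ J.
v_min = √(2|U|/m) = √(2·3.29×10⁻⁶/0.0315) = 0.0144 m/s.

0.0144 m/s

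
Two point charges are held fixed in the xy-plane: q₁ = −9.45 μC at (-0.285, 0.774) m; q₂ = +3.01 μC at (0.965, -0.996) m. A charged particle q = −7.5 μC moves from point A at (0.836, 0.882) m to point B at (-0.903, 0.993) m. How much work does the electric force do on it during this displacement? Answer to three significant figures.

The work done by the electric force is W_field = −ΔU = −q(V_B − V_A) = q(V_A − V_B).
At A: distances to the source charges are 1.13 m, 1.88 m; V_A = Σ kqᵢ/rᵢ = -6.11×10⁴ V.
At B: distances to the source charges are 0.656 m, 2.73 m; V_B = Σ kqᵢ/rᵢ = -1.20×10⁵ V.
ΔV = V_B − V_A = -5.86×10⁴ V.
W_field = −qΔV = −(-7.50×10⁻⁶ C)(-5.86×10⁴ V) = -0.439 J.

-0.439 J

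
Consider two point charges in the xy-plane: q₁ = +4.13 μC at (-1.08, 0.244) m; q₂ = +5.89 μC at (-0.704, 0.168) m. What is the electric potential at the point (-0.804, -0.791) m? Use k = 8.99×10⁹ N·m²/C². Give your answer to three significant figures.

8.96×10⁴ V

Electric potential is a scalar, so the contributions from each charge add algebraically: V = Σ kqᵢ/rᵢ.
Distances from the field point to each charge: r₁ = 1.07 m, r₂ = 0.964 m.
V = k[(4.13×10⁻⁶)/(1.07) + (5.89×10⁻⁶)/(0.964)] = 8.96×10⁴ V.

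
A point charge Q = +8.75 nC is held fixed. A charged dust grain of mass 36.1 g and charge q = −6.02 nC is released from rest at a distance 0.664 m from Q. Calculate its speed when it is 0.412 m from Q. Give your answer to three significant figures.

Only the electrostatic force acts, so mechanical energy is conserved: ½mv² = U₁ − U₂ = kQq(1/r₁ − 1/r₂).
U₁ − U₂ = (8.99×10⁹ N·m²/C²)(8.75×10⁻⁹ C)(-6.02×10⁻⁹ C)(1/0.664 − 1/0.412) = 4.36×10⁻⁷ J.
v = √(2·4.36×10⁻⁷/0.0361) = 4.92×10⁻³ m/s.

4.92×10⁻³ m/s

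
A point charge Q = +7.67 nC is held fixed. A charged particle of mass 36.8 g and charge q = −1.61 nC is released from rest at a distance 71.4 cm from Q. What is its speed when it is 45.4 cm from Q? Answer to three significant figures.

2.20×10⁻³ m/s

Only the electrostatic force acts, so mechanical energy is conserved: ½mv² = U₁ − U₂ = kQq(1/r₁ − 1/r₂).
U₁ − U₂ = (8.99×10⁹ N·m²/C²)(7.67×10⁻⁹ C)(-1.61×10⁻⁹ C)(1/0.714 − 1/0.454) = 8.90×10⁻⁸ J.
v = √(2·8.90×10⁻⁸/0.0368) = 2.20×10⁻³ m/s.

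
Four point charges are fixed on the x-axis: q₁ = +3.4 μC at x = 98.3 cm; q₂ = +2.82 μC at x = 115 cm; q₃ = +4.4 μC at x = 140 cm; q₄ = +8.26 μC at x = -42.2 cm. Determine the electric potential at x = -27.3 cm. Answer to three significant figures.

The total potential is the scalar sum of each charge's contribution, V = Σ kqᵢ/rᵢ.
Distances from the field point to each charge: r₁ = 1.26 m, r₂ = 1.42 m, r₃ = 1.67 m, r₄ = 0.149 m.
V = k[(3.40×10⁻⁶)/(1.26) + (2.82×10⁻⁶)/(1.42) + (4.40×10⁻⁶)/(1.67) + (8.26×10⁻⁶)/(0.149)] = 5.64×10⁵ V.

5.64×10⁵ V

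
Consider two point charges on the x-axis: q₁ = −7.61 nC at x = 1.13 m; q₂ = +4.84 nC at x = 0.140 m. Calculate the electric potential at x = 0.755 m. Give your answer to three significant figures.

Electric potential is a scalar, so the contributions from each charge add algebraically: V = Σ kqᵢ/rᵢ.
Distances from the field point to each charge: r₁ = 0.375 m, r₂ = 0.615 m.
V = k[(-7.61×10⁻⁹)/(0.375) + (4.84×10⁻⁹)/(0.615)] = -112 V.

-112 V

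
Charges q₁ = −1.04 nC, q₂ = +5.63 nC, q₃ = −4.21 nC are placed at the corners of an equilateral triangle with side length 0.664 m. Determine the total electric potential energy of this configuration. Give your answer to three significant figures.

The work to assemble the configuration equals its total potential energy, U = Σ kqᵢqⱼ/rᵢⱼ over all pairs.
All three pair separations equal the side length, 0.664 m.
U = (-7.93×10⁻⁸) + (5.93×10⁻⁸) + (-3.21×10⁻⁷) = -3.41×10⁻⁷ J.

-3.41×10⁻⁷ J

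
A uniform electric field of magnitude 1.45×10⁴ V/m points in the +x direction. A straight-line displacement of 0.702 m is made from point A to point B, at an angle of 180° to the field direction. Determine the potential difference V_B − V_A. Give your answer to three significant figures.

1.02×10⁴ V

Only the component of displacement along E changes the potential: ΔV = −E·d·cosθ.
ΔV = −(1.45×10⁴ V/m)(0.702 m)cos180° = 1.02×10⁴ V.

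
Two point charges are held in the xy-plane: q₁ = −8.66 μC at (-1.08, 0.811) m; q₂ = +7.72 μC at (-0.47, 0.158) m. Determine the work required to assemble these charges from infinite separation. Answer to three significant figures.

The work to assemble the configuration equals its total potential energy, U = Σ kqᵢqⱼ/rᵢⱼ over all pairs.
Pair separations: r₁₂ = 0.894 m.
U = (-0.673) = -0.673 J.

-0.673 J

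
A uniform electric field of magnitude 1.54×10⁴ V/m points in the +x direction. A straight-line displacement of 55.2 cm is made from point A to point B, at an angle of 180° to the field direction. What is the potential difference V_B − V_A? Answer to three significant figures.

8500 V

Only the component of displacement along E changes the potential: ΔV = −E·d·cosθ.
ΔV = −(1.54×10⁴ V/m)(0.552 m)cos180° = 8500 V.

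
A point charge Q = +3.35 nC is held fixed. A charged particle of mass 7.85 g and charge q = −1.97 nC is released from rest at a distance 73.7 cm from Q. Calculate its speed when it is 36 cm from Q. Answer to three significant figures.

Only the electrostatic force acts, so mechanical energy is conserved: ½mv² = U₁ − U₂ = kQq(1/r₁ − 1/r₂).
U₁ − U₂ = (8.99×10⁹ N·m²/C²)(3.35×10⁻⁹ C)(-1.97×10⁻⁹ C)(1/0.737 − 1/0.360) = 8.43×10⁻⁸ J.
v = √(2·8.43×10⁻⁸/7.85×10⁻³) = 4.63×10⁻³ m/s.

4.63×10⁻³ m/s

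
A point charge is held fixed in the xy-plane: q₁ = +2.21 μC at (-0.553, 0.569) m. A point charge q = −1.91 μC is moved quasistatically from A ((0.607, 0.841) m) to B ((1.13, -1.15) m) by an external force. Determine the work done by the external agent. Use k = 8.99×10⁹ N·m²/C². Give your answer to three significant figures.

0.0161 J

For quasistatic motion the external work equals the change in potential energy: W_ext = qΔV = q(V_B − V_A).
At A: distance to the source charge is 1.19 m; V_A = kq₁/r = 1.67×10⁴ V.
At B: distance to the source charge is 2.41 m; V_B = kq₁/r = 8260 V.
ΔV = V_B − V_A = -8420 V.
W_ext = qΔV = (-1.91×10⁻⁶ C)(-8420 V) = 0.0161 J.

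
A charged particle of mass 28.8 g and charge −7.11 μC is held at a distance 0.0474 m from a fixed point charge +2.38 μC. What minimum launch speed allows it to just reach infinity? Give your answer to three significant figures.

To just escape, total mechanical energy must reach zero at infinity: ½mv²_min + U = 0, so ½mv²_min = −U = |kQq|/r.
|U| = |kQq|/r = (8.99×10⁹ N·m²/C²)(2.38×10⁻⁶)(7.11×10⁻⁶)/(0.0474) = 3.21 J.
v_min = √(2|U|/m) = √(2·3.21/0.0288) = 14.9 m/s.

14.9 m/s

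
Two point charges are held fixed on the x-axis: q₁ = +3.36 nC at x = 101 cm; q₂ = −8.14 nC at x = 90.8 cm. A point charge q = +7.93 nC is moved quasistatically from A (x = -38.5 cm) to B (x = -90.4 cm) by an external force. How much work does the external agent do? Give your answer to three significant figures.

8.20×10⁻⁸ J

For quasistatic motion the external work equals the change in potential energy: W_ext = qΔV = q(V_B − V_A).
At A: distances to the source charges are 1.40 m, 1.29 m; V_A = Σ kqᵢ/rᵢ = -34.9 V.
At B: distances to the source charges are 1.91 m, 1.81 m; V_B = Σ kqᵢ/rᵢ = -24.6 V.
ΔV = V_B − V_A = 10.3 V.
W_ext = qΔV = (7.93×10⁻⁹ C)(10.3 V) = 8.20×10⁻⁸ J.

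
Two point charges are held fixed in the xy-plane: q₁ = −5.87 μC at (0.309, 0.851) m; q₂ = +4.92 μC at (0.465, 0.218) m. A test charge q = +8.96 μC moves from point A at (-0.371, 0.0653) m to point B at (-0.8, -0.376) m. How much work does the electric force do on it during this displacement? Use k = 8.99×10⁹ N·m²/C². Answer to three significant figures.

0.0136 J

The work done by the electric force is W_field = −ΔU = −q(V_B − V_A) = q(V_A − V_B).
At A: distances to the source charges are 1.04 m, 0.850 m; V_A = Σ kqᵢ/rᵢ = 1260 V.
At B: distances to the source charges are 1.65 m, 1.40 m; V_B = Σ kqᵢ/rᵢ = -258 V.
ΔV = V_B − V_A = -1520 V.
W_field = −qΔV = −(8.96×10⁻⁶ C)(-1520 V) = 0.0136 J.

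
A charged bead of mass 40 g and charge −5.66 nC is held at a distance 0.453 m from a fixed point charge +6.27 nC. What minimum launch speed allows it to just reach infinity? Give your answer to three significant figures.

5.93×10⁻³ m/s

To just escape, total mechanical energy must reach zero at infinity: ½mv²_min + U = 0, so ½mv²_min = −U = |kQq|/r.
|U| = |kQq|/r = (8.99×10⁹ N·m²/C²)(6.27×10⁻⁹)(5.66×10⁻⁹)/(0.453) = 7.04×10⁻⁷ J.
v_min = √(2|U|/m) = √(2·7.04×10⁻⁷/0.0400) = 5.93×10⁻³ m/s.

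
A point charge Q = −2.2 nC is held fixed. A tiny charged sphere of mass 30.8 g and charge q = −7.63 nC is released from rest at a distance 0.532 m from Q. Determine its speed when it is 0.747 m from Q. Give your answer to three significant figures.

Only the electrostatic force acts, so mechanical energy is conserved: ½mv² = U₁ − U₂ = kQq(1/r₁ − 1/r₂).
U₁ − U₂ = (8.99×10⁹ N·m²/C²)(-2.20×10⁻⁹ C)(-7.63×10⁻⁹ C)(1/0.532 − 1/0.747) = 8.16×10⁻⁸ J.
v = √(2·8.16×10⁻⁸/0.0308) = 2.30×10⁻³ m/s.

2.30×10⁻³ m/s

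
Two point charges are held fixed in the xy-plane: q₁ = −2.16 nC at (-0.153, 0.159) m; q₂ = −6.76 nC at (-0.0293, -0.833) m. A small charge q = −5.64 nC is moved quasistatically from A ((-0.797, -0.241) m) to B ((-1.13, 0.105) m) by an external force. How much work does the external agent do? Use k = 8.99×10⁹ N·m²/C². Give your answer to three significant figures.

-1.49×10⁻⁷ J

For quasistatic motion the external work equals the change in potential energy: W_ext = qΔV = q(V_B − V_A).
At A: distances to the source charges are 0.758 m, 0.969 m; V_A = Σ kqᵢ/rᵢ = -88.3 V.
At B: distances to the source charges are 0.978 m, 1.45 m; V_B = Σ kqᵢ/rᵢ = -61.9 V.
ΔV = V_B − V_A = 26.4 V.
W_ext = qΔV = (-5.64×10⁻⁹ C)(26.4 V) = -1.49×10⁻⁷ J.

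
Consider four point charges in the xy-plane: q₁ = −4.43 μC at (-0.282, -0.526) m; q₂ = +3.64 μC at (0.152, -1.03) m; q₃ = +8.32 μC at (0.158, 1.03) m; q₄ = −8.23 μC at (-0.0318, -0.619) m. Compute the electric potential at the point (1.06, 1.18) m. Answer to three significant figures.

4.20×10⁴ V

Electric potential is a scalar, so the contributions from each charge add algebraically: V = Σ kqᵢ/rᵢ.
Distances from the field point to each charge: r₁ = 2.17 m, r₂ = 2.39 m, r₃ = 0.914 m, r₄ = 2.10 m.
V = k[(-4.43×10⁻⁶)/(2.17) + (3.64×10⁻⁶)/(2.39) + (8.32×10⁻⁶)/(0.914) + (-8.23×10⁻⁶)/(2.10)] = 4.20×10⁴ V.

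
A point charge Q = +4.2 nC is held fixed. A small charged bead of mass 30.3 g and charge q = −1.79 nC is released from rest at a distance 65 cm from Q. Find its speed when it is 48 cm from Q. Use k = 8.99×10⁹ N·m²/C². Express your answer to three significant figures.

1.56×10⁻³ m/s

Only the electrostatic force acts, so mechanical energy is conserved: ½mv² = U₁ − U₂ = kQq(1/r₁ − 1/r₂).
U₁ − U₂ = (8.99×10⁹ N·m²/C²)(4.20×10⁻⁹ C)(-1.79×10⁻⁹ C)(1/0.650 − 1/0.480) = 3.68×10⁻⁸ J.
v = √(2·3.68×10⁻⁸/0.0303) = 1.56×10⁻³ m/s.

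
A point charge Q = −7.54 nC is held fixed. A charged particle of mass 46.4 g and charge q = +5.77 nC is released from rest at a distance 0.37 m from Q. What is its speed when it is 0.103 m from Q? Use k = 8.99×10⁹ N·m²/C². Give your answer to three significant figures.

Only the electrostatic force acts, so mechanical energy is conserved: ½mv² = U₁ − U₂ = kQq(1/r₁ − 1/r₂).
U₁ − U₂ = (8.99×10⁹ N·m²/C²)(-7.54×10⁻⁹ C)(5.77×10⁻⁹ C)(1/0.370 − 1/0.103) = 2.74×10⁻⁶ J.
v = √(2·2.74×10⁻⁶/0.0464) = 0.0109 m/s.

0.0109 m/s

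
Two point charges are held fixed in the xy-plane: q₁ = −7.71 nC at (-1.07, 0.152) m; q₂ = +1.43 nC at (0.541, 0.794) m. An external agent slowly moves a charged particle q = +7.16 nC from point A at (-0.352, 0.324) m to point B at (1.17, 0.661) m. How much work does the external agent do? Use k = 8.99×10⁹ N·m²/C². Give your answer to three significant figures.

5.08×10⁻⁷ J

For quasistatic motion the external work equals the change in potential energy: W_ext = qΔV = q(V_B − V_A).
At A: distances to the source charges are 0.738 m, 1.01 m; V_A = Σ kqᵢ/rᵢ = -81.1 V.
At B: distances to the source charges are 2.30 m, 0.643 m; V_B = Σ kqᵢ/rᵢ = -10.2 V.
ΔV = V_B − V_A = 71.0 V.
W_ext = qΔV = (7.16×10⁻⁹ C)(71.0 V) = 5.08×10⁻⁷ J.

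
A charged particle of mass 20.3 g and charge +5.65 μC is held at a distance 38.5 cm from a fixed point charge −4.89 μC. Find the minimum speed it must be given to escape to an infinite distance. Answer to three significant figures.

To just escape, total mechanical energy must reach zero at infinity: ½mv²_min + U = 0, so ½mv²_min = −U = |kQq|/r.
|U| = |kQq|/r = (8.99×10⁹ N·m²/C²)(4.89×10⁻⁶)(5.65×10⁻⁶)/(0.385) = 0.645 J.
v_min = √(2|U|/m) = √(2·0.645/0.0203) = 7.97 m/s.

7.97 m/s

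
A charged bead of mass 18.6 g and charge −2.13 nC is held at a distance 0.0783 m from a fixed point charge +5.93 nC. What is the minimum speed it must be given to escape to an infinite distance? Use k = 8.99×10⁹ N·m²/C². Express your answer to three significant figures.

0.0125 m/s

To just escape, total mechanical energy must reach zero at infinity: ½mv²_min + U = 0, so ½mv²_min = −U = |kQq|/r.
|U| = |kQq|/r = (8.99×10⁹ N·m²/C²)(5.93×10⁻⁹)(2.13×10⁻⁹)/(0.0783) = 1.45×10⁻⁶ J.
v_min = √(2|U|/m) = √(2·1.45×10⁻⁶/0.0186) = 0.0125 m/s.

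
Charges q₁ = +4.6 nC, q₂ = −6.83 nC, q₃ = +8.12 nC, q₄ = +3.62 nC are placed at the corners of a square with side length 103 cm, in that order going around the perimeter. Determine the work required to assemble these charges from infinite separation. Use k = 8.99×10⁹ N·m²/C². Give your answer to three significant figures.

The assembly work is the sum of pairwise potential energies, U = Σ_{i<j} kqᵢqⱼ/rᵢⱼ.
The four side pairs have separation 1.03 m and the two diagonal pairs 1.46 m.
Summing all 6 pair terms gives U = -2.78×10⁻⁷ J.

-2.78×10⁻⁷ J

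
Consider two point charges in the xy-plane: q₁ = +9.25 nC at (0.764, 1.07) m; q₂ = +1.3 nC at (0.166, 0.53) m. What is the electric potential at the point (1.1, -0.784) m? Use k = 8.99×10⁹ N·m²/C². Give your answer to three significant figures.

51.4 V

The total potential is the scalar sum of each charge's contribution, V = Σ kqᵢ/rᵢ.
Distances from the field point to each charge: r₁ = 1.88 m, r₂ = 1.61 m.
V = k[(9.25×10⁻⁹)/(1.88) + (1.30×10⁻⁹)/(1.61)] = 51.4 V.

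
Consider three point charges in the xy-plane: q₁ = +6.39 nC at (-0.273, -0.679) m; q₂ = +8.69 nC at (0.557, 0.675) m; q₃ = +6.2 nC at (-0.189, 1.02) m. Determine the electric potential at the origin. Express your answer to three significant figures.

Electric potential is a scalar, so the contributions from each charge add algebraically: V = Σ kqᵢ/rᵢ.
Distances from the field point to each charge: r₁ = 0.732 m, r₂ = 0.875 m, r₃ = 1.04 m.
V = k[(6.39×10⁻⁹)/(0.732) + (8.69×10⁻⁹)/(0.875) + (6.20×10⁻⁹)/(1.04)] = 221 V.

221 V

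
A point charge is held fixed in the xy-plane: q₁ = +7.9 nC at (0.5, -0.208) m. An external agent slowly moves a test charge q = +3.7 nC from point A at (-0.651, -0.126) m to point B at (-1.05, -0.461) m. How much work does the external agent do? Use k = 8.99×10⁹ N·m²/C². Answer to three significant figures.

-6.04×10⁻⁸ J

For quasistatic motion the external work equals the change in potential energy: W_ext = qΔV = q(V_B − V_A).
At A: distance to the source charge is 1.15 m; V_A = kq₁/r = 61.5 V.
At B: distance to the source charge is 1.57 m; V_B = kq₁/r = 45.2 V.
ΔV = V_B − V_A = -16.3 V.
W_ext = qΔV = (3.70×10⁻⁹ C)(-16.3 V) = -6.04×10⁻⁸ J.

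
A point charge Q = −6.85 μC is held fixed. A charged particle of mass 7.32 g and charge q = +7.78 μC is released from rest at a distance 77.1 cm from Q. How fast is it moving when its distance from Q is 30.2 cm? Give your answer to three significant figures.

Only the electrostatic force acts, so mechanical energy is conserved: ½mv² = U₁ − U₂ = kQq(1/r₁ − 1/r₂).
U₁ − U₂ = (8.99×10⁹ N·m²/C²)(-6.85×10⁻⁶ C)(7.78×10⁻⁶ C)(1/0.771 − 1/0.302) = 0.965 J.
v = √(2·0.965/7.32×10⁻³) = 16.2 m/s.

16.2 m/s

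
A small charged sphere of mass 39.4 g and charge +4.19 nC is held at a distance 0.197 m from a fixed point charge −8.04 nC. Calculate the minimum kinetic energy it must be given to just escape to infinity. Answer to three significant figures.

To just escape, total mechanical energy must reach zero at infinity: ½mv²_min + U = 0, so ½mv²_min = −U = |kQq|/r.
|U| = |kQq|/r = (8.99×10⁹ N·m²/C²)(8.04×10⁻⁹)(4.19×10⁻⁹)/(0.197) = 1.54×10⁻⁶ J.

1.54×10⁻⁶ J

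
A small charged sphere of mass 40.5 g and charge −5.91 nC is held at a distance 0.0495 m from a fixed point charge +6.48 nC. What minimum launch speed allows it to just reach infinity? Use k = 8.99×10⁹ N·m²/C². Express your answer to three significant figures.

To just escape, total mechanical energy must reach zero at infinity: ½mv²_min + U = 0, so ½mv²_min = −U = |kQq|/r.
|U| = |kQq|/r = (8.99×10⁹ N·m²/C²)(6.48×10⁻⁹)(5.91×10⁻⁹)/(0.0495) = 6.96×10⁻⁶ J.
v_min = √(2|U|/m) = √(2·6.96×10⁻⁶/0.0405) = 0.0185 m/s.

0.0185 m/s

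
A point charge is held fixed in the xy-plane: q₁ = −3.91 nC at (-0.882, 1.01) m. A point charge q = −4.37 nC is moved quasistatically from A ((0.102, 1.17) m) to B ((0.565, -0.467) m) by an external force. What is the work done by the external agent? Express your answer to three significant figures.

For quasistatic motion the external work equals the change in potential energy: W_ext = qΔV = q(V_B − V_A).
At A: distance to the source charge is 0.997 m; V_A = kq₁/r = -35.3 V.
At B: distance to the source charge is 2.07 m; V_B = kq₁/r = -17.0 V.
ΔV = V_B − V_A = 18.3 V.
W_ext = qΔV = (-4.37×10⁻⁹ C)(18.3 V) = -7.98×10⁻⁸ J.

-7.98×10⁻⁸ J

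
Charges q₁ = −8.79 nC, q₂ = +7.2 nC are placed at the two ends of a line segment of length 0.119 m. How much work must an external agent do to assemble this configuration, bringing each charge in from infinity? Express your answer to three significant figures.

-4.78×10⁻⁶ J

The assembly work is the sum of pairwise potential energies, U = Σ_{i<j} kqᵢqⱼ/rᵢⱼ.
The separation is r = 0.119 m.
U = (-4.78×10⁻⁶) = -4.78×10⁻⁶ J.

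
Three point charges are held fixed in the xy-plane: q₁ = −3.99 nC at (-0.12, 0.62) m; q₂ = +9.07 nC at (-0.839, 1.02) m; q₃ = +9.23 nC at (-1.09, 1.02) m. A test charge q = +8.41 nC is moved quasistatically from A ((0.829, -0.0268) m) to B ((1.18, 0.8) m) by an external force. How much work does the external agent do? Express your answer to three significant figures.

8.98×10⁻⁹ J

For quasistatic motion the external work equals the change in potential energy: W_ext = qΔV = q(V_B − V_A).
At A: distances to the source charges are 1.15 m, 1.97 m, 2.19 m; V_A = Σ kqᵢ/rᵢ = 48.1 V.
At B: distances to the source charges are 1.31 m, 2.03 m, 2.28 m; V_B = Σ kqᵢ/rᵢ = 49.2 V.
ΔV = V_B − V_A = 1.07 V.
W_ext = qΔV = (8.41×10⁻⁹ C)(1.07 V) = 8.98×10⁻⁹ J.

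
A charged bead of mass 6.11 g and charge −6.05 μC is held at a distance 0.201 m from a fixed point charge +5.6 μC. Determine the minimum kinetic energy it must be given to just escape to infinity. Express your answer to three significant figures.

To just escape, total mechanical energy must reach zero at infinity: ½mv²_min + U = 0, so ½mv²_min = −U = |kQq|/r.
|U| = |kQq|/r = (8.99×10⁹ N·m²/C²)(5.60×10⁻⁶)(6.05×10⁻⁶)/(0.201) = 1.52 J.

1.52 J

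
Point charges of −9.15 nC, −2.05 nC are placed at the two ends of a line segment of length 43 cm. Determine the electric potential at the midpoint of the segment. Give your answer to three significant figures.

-468 V

Electric potential is a scalar, so the contributions from each charge add algebraically: V = Σ kqᵢ/rᵢ.
Each charge is 0.215 m from the midpoint.
V = k[(-9.15×10⁻⁹)/(0.215) + (-2.05×10⁻⁹)/(0.215)] = -468 V.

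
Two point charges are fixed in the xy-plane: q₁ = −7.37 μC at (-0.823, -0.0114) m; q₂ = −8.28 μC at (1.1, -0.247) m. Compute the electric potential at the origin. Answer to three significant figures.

-1.47×10⁵ V

Electric potential is a scalar, so the contributions from each charge add algebraically: V = Σ kqᵢ/rᵢ.
Distances from the field point to each charge: r₁ = 0.823 m, r₂ = 1.13 m.
V = k[(-7.37×10⁻⁶)/(0.823) + (-8.28×10⁻⁶)/(1.13)] = -1.47×10⁵ V.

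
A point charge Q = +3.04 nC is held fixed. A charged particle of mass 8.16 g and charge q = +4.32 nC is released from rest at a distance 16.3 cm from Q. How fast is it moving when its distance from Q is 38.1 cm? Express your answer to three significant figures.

0.0101 m/s

Only the electrostatic force acts, so mechanical energy is conserved: ½mv² = U₁ − U₂ = kQq(1/r₁ − 1/r₂).
U₁ − U₂ = (8.99×10⁹ N·m²/C²)(3.04×10⁻⁹ C)(4.32×10⁻⁹ C)(1/0.163 − 1/0.381) = 4.14×10⁻⁷ J.
v = √(2·4.14×10⁻⁷/8.16×10⁻³) = 0.0101 m/s.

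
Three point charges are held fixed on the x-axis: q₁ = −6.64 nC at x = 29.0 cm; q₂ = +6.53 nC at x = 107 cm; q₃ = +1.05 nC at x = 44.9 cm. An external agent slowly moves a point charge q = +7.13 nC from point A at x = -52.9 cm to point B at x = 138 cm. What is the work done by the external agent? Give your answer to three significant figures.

For quasistatic motion the external work equals the change in potential energy: W_ext = qΔV = q(V_B − V_A).
At A: distances to the source charges are 0.819 m, 1.60 m, 0.978 m; V_A = Σ kqᵢ/rᵢ = -26.5 V.
At B: distances to the source charges are 1.09 m, 0.310 m, 0.931 m; V_B = Σ kqᵢ/rᵢ = 145 V.
ΔV = V_B − V_A = 171 V.
W_ext = qΔV = (7.13×10⁻⁹ C)(171 V) = 1.22×10⁻⁶ J.

1.22×10⁻⁶ J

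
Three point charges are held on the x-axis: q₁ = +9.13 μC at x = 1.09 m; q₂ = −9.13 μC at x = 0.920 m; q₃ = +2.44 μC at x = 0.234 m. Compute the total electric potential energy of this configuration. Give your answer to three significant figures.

The assembly work is the sum of pairwise potential energies, U = Σ_{i<j} kqᵢqⱼ/rᵢⱼ.
Pair separations: r₁₂ = 0.170 m, r₁₃ = 0.856 m, r₂₃ = 0.686 m.
U = (-4.41) + (0.234) + (-0.292) = -4.47 J.

-4.47 J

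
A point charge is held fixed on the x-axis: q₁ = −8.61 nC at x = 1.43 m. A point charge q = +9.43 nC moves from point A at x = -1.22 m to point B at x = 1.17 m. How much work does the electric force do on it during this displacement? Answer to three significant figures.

2.53×10⁻⁶ J

The work done by the electric force is W_field = −ΔU = −q(V_B − V_A) = q(V_A − V_B).
At A: distance to the source charge is 2.65 m; V_A = kq₁/r = -29.2 V.
At B: distance to the source charge is 0.260 m; V_B = kq₁/r = -298 V.
ΔV = V_B − V_A = -268 V.
W_field = −qΔV = −(9.43×10⁻⁹ C)(-268 V) = 2.53×10⁻⁶ J.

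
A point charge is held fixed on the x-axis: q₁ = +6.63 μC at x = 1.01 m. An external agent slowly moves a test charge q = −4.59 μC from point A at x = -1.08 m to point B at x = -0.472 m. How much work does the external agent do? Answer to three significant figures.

For quasistatic motion the external work equals the change in potential energy: W_ext = qΔV = q(V_B − V_A).
At A: distance to the source charge is 2.09 m; V_A = kq₁/r = 2.85×10⁴ V.
At B: distance to the source charge is 1.48 m; V_B = kq₁/r = 4.02×10⁴ V.
ΔV = V_B − V_A = 1.17×10⁴ V.
W_ext = qΔV = (-4.59×10⁻⁶ C)(1.17×10⁴ V) = -0.0537 J.

-0.0537 J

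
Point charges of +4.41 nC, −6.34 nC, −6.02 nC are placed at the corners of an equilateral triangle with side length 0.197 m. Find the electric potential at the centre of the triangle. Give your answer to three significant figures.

Electric potential is a scalar, so the contributions from each charge add algebraically: V = Σ kqᵢ/rᵢ.
The distance from each vertex to the centroid is a/√3 = 0.114 m.
V = k[(4.41×10⁻⁹)/(0.114) + (-6.34×10⁻⁹)/(0.114) + (-6.02×10⁻⁹)/(0.114)] = -628 V.

-628 V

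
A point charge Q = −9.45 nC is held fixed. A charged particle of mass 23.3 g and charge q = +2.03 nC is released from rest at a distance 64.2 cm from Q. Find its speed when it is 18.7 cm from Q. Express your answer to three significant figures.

7.49×10⁻³ m/s

Only the electrostatic force acts, so mechanical energy is conserved: ½mv² = U₁ − U₂ = kQq(1/r₁ − 1/r₂).
U₁ − U₂ = (8.99×10⁹ N·m²/C²)(-9.45×10⁻⁹ C)(2.03×10⁻⁹ C)(1/0.642 − 1/0.187) = 6.54×10⁻⁷ J.
v = √(2·6.54×10⁻⁷/0.0233) = 7.49×10⁻³ m/s.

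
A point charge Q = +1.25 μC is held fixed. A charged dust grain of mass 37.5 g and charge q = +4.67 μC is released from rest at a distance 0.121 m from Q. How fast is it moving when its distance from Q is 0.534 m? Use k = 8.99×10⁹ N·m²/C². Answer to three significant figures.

Only the electrostatic force acts, so mechanical energy is conserved: ½mv² = U₁ − U₂ = kQq(1/r₁ − 1/r₂).
U₁ − U₂ = (8.99×10⁹ N·m²/C²)(1.25×10⁻⁶ C)(4.67×10⁻⁶ C)(1/0.121 − 1/0.534) = 0.335 J.
v = √(2·0.335/0.0375) = 4.23 m/s.

4.23 m/s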